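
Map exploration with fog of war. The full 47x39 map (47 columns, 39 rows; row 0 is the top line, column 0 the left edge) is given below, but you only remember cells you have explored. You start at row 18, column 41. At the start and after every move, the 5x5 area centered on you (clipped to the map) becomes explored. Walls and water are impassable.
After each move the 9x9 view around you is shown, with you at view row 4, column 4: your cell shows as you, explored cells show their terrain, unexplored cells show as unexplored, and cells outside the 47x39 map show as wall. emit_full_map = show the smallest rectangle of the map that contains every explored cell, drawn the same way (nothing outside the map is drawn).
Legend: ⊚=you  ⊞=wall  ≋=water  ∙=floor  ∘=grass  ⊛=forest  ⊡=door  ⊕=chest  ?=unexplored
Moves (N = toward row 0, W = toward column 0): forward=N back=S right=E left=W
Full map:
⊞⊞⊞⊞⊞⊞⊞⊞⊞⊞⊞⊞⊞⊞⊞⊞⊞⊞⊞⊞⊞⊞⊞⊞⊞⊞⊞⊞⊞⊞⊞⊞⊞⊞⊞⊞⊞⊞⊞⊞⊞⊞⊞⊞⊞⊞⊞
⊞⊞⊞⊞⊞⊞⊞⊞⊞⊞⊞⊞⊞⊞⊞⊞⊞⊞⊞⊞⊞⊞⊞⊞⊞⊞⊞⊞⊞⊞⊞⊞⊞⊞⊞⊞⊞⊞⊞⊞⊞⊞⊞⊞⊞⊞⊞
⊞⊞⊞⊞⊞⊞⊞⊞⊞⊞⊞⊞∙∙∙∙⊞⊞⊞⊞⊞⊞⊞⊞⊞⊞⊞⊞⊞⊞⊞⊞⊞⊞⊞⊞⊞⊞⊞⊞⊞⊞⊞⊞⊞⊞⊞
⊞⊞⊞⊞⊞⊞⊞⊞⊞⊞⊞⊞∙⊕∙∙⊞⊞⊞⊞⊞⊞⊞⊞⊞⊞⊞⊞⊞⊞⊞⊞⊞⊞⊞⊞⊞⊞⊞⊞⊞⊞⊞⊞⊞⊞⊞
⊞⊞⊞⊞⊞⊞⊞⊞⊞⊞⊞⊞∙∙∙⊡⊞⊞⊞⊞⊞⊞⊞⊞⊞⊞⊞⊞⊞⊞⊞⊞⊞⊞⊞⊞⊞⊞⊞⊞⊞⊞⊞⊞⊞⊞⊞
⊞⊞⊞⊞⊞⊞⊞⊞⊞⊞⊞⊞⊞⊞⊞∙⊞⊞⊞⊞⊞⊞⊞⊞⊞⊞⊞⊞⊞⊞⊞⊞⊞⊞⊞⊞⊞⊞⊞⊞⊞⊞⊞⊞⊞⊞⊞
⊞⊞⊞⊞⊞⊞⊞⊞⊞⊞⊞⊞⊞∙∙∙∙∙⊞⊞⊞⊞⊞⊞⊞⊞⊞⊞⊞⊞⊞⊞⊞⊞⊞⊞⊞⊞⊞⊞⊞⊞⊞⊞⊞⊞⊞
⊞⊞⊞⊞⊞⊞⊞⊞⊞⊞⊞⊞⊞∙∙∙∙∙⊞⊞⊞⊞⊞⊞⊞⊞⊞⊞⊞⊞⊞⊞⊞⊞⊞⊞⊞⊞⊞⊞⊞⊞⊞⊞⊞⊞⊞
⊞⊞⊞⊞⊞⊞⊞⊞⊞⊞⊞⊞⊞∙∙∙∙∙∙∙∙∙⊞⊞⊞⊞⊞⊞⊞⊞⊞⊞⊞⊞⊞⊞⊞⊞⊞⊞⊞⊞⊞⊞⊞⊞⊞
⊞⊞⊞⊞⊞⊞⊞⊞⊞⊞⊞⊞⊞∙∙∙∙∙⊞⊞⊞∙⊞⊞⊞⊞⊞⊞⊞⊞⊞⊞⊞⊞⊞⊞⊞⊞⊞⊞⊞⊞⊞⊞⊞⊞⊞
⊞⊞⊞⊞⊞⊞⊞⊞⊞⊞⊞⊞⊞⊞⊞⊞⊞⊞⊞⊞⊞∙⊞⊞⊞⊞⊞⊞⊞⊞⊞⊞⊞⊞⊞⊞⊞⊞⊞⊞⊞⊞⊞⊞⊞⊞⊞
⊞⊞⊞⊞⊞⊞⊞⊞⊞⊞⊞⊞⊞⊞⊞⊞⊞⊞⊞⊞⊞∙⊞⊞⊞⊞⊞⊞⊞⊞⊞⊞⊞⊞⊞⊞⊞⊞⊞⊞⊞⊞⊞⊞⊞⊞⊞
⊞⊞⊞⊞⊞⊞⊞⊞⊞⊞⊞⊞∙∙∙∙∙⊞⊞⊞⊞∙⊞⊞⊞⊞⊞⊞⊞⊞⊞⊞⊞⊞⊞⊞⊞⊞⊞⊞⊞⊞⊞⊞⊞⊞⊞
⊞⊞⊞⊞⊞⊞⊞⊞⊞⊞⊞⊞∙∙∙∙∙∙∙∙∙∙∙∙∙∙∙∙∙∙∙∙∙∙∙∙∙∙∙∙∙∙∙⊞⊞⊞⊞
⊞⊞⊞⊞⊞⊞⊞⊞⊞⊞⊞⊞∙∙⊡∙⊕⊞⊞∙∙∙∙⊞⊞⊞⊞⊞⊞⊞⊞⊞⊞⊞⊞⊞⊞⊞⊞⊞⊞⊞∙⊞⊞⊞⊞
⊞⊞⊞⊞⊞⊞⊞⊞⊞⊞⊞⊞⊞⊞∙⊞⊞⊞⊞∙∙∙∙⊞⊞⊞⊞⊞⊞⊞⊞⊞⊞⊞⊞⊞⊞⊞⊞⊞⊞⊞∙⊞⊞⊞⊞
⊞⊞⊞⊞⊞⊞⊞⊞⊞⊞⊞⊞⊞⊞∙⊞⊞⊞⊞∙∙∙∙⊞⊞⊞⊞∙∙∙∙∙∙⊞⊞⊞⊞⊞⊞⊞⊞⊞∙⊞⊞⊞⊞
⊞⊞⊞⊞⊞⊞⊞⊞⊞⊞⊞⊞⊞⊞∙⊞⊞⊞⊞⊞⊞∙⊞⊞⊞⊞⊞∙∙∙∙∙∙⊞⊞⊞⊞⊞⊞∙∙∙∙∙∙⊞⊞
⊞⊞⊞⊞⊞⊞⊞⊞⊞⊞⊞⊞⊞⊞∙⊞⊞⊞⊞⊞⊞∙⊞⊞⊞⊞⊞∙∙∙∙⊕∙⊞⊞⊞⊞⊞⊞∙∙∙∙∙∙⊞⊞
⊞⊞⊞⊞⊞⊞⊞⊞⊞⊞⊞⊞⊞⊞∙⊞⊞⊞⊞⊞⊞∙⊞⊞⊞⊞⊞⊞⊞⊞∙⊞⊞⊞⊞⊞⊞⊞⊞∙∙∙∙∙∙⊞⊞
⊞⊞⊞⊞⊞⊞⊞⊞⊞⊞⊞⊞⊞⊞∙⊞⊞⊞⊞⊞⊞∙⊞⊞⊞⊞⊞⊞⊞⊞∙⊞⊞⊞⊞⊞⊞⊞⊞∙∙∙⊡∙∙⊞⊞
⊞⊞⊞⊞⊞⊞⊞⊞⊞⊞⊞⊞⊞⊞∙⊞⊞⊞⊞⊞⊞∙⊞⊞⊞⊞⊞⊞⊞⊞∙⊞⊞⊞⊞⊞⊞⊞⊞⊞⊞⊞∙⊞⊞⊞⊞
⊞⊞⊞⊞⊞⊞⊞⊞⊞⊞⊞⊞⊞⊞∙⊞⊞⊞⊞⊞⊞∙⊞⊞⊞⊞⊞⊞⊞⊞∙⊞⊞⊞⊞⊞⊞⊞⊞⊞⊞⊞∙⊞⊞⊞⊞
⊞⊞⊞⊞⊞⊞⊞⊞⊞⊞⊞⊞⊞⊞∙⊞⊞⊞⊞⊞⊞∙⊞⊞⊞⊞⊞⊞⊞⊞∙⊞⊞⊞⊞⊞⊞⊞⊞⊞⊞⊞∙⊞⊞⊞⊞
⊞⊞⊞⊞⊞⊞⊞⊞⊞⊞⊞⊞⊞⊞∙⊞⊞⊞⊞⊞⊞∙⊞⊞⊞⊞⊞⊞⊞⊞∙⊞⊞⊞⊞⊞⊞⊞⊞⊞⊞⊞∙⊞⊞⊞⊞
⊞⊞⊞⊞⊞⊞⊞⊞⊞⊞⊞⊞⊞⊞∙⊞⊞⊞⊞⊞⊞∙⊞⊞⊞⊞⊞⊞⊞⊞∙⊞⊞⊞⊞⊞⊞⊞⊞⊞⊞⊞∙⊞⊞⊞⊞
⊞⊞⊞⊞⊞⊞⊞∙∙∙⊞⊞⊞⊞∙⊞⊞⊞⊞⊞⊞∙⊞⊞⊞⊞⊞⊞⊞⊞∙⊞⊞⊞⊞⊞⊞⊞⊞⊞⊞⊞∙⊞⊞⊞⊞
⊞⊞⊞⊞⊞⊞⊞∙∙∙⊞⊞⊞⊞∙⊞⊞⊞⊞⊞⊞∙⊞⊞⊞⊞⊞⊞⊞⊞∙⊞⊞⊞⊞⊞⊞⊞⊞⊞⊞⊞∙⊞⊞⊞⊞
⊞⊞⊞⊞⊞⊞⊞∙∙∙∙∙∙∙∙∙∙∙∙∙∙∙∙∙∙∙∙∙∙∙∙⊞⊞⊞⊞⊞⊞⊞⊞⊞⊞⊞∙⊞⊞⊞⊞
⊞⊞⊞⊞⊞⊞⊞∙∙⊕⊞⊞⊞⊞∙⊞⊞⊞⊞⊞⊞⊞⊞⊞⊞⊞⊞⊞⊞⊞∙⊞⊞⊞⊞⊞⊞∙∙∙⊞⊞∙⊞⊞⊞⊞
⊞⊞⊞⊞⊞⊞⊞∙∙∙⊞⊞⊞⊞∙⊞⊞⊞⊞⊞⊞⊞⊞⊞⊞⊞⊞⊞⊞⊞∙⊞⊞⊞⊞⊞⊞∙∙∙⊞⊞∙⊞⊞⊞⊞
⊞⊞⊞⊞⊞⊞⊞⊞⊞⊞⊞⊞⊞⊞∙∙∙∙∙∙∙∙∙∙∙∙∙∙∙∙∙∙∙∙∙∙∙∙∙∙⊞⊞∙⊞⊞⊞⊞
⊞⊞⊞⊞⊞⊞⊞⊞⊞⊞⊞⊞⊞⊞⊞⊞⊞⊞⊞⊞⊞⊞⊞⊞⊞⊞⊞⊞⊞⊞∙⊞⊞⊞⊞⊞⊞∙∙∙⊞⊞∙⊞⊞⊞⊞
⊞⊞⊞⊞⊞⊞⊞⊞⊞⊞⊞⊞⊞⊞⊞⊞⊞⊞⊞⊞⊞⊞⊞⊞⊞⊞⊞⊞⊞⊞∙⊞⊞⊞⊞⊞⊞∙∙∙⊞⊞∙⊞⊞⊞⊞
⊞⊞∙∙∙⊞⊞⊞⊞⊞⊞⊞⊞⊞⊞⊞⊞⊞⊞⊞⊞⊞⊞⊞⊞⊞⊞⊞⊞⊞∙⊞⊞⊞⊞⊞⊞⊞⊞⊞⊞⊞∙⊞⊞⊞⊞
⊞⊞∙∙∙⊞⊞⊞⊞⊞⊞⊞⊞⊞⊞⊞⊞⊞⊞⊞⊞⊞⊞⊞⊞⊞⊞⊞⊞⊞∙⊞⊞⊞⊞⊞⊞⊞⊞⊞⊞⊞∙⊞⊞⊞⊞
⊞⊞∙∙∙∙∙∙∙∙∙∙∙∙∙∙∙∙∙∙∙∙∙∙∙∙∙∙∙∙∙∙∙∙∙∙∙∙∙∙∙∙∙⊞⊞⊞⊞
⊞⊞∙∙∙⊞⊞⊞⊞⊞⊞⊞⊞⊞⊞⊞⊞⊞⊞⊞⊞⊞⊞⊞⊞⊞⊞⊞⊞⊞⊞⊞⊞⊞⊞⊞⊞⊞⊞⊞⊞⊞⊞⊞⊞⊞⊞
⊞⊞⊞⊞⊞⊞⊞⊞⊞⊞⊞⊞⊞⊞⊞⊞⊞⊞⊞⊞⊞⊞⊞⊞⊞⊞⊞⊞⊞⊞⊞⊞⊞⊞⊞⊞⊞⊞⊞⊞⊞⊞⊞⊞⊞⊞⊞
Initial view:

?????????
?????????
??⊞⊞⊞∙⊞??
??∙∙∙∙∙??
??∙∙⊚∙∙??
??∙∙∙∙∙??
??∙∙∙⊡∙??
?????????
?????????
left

?????????
?????????
??⊞⊞⊞⊞∙⊞?
??⊞∙∙∙∙∙?
??⊞∙⊚∙∙∙?
??⊞∙∙∙∙∙?
??⊞∙∙∙⊡∙?
?????????
?????????

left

?????????
?????????
??⊞⊞⊞⊞⊞∙⊞
??⊞⊞∙∙∙∙∙
??⊞⊞⊚∙∙∙∙
??⊞⊞∙∙∙∙∙
??⊞⊞∙∙∙⊡∙
?????????
?????????

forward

?????????
?????????
??⊞⊞⊞⊞⊞??
??⊞⊞⊞⊞⊞∙⊞
??⊞⊞⊚∙∙∙∙
??⊞⊞∙∙∙∙∙
??⊞⊞∙∙∙∙∙
??⊞⊞∙∙∙⊡∙
?????????

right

?????????
?????????
?⊞⊞⊞⊞⊞∙??
?⊞⊞⊞⊞⊞∙⊞?
?⊞⊞∙⊚∙∙∙?
?⊞⊞∙∙∙∙∙?
?⊞⊞∙∙∙∙∙?
?⊞⊞∙∙∙⊡∙?
?????????

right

?????????
?????????
⊞⊞⊞⊞⊞∙⊞??
⊞⊞⊞⊞⊞∙⊞??
⊞⊞∙∙⊚∙∙??
⊞⊞∙∙∙∙∙??
⊞⊞∙∙∙∙∙??
⊞⊞∙∙∙⊡∙??
?????????

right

?????????
?????????
⊞⊞⊞⊞∙⊞⊞??
⊞⊞⊞⊞∙⊞⊞??
⊞∙∙∙⊚∙∙??
⊞∙∙∙∙∙∙??
⊞∙∙∙∙∙∙??
⊞∙∙∙⊡∙???
?????????

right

????????⊞
????????⊞
⊞⊞⊞∙⊞⊞⊞?⊞
⊞⊞⊞∙⊞⊞⊞?⊞
∙∙∙∙⊚∙⊞?⊞
∙∙∙∙∙∙⊞?⊞
∙∙∙∙∙∙⊞?⊞
∙∙∙⊡∙???⊞
????????⊞

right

???????⊞⊞
???????⊞⊞
⊞⊞∙⊞⊞⊞⊞⊞⊞
⊞⊞∙⊞⊞⊞⊞⊞⊞
∙∙∙∙⊚⊞⊞⊞⊞
∙∙∙∙∙⊞⊞⊞⊞
∙∙∙∙∙⊞⊞⊞⊞
∙∙⊡∙???⊞⊞
???????⊞⊞

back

???????⊞⊞
⊞⊞∙⊞⊞⊞⊞⊞⊞
⊞⊞∙⊞⊞⊞⊞⊞⊞
∙∙∙∙∙⊞⊞⊞⊞
∙∙∙∙⊚⊞⊞⊞⊞
∙∙∙∙∙⊞⊞⊞⊞
∙∙⊡∙∙⊞⊞⊞⊞
???????⊞⊞
???????⊞⊞

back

⊞⊞∙⊞⊞⊞⊞⊞⊞
⊞⊞∙⊞⊞⊞⊞⊞⊞
∙∙∙∙∙⊞⊞⊞⊞
∙∙∙∙∙⊞⊞⊞⊞
∙∙∙∙⊚⊞⊞⊞⊞
∙∙⊡∙∙⊞⊞⊞⊞
??∙⊞⊞⊞⊞⊞⊞
???????⊞⊞
???????⊞⊞

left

⊞⊞⊞∙⊞⊞⊞⊞⊞
⊞⊞⊞∙⊞⊞⊞⊞⊞
∙∙∙∙∙∙⊞⊞⊞
∙∙∙∙∙∙⊞⊞⊞
∙∙∙∙⊚∙⊞⊞⊞
∙∙∙⊡∙∙⊞⊞⊞
??⊞∙⊞⊞⊞⊞⊞
????????⊞
????????⊞

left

⊞⊞⊞⊞∙⊞⊞⊞⊞
⊞⊞⊞⊞∙⊞⊞⊞⊞
⊞∙∙∙∙∙∙⊞⊞
⊞∙∙∙∙∙∙⊞⊞
⊞∙∙∙⊚∙∙⊞⊞
⊞∙∙∙⊡∙∙⊞⊞
??⊞⊞∙⊞⊞⊞⊞
?????????
?????????

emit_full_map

⊞⊞⊞⊞⊞∙⊞⊞⊞⊞
⊞⊞⊞⊞⊞∙⊞⊞⊞⊞
⊞⊞∙∙∙∙∙∙⊞⊞
⊞⊞∙∙∙∙∙∙⊞⊞
⊞⊞∙∙∙⊚∙∙⊞⊞
⊞⊞∙∙∙⊡∙∙⊞⊞
???⊞⊞∙⊞⊞⊞⊞

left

⊞⊞⊞⊞⊞∙⊞⊞⊞
⊞⊞⊞⊞⊞∙⊞⊞⊞
⊞⊞∙∙∙∙∙∙⊞
⊞⊞∙∙∙∙∙∙⊞
⊞⊞∙∙⊚∙∙∙⊞
⊞⊞∙∙∙⊡∙∙⊞
??⊞⊞⊞∙⊞⊞⊞
?????????
?????????

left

?⊞⊞⊞⊞⊞∙⊞⊞
?⊞⊞⊞⊞⊞∙⊞⊞
?⊞⊞∙∙∙∙∙∙
?⊞⊞∙∙∙∙∙∙
?⊞⊞∙⊚∙∙∙∙
?⊞⊞∙∙∙⊡∙∙
??⊞⊞⊞⊞∙⊞⊞
?????????
?????????

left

??⊞⊞⊞⊞⊞∙⊞
??⊞⊞⊞⊞⊞∙⊞
??⊞⊞∙∙∙∙∙
??⊞⊞∙∙∙∙∙
??⊞⊞⊚∙∙∙∙
??⊞⊞∙∙∙⊡∙
??⊞⊞⊞⊞⊞∙⊞
?????????
?????????

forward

?????????
??⊞⊞⊞⊞⊞∙⊞
??⊞⊞⊞⊞⊞∙⊞
??⊞⊞∙∙∙∙∙
??⊞⊞⊚∙∙∙∙
??⊞⊞∙∙∙∙∙
??⊞⊞∙∙∙⊡∙
??⊞⊞⊞⊞⊞∙⊞
?????????

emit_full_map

⊞⊞⊞⊞⊞∙⊞⊞⊞⊞
⊞⊞⊞⊞⊞∙⊞⊞⊞⊞
⊞⊞∙∙∙∙∙∙⊞⊞
⊞⊞⊚∙∙∙∙∙⊞⊞
⊞⊞∙∙∙∙∙∙⊞⊞
⊞⊞∙∙∙⊡∙∙⊞⊞
⊞⊞⊞⊞⊞∙⊞⊞⊞⊞

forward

?????????
?????????
??⊞⊞⊞⊞⊞∙⊞
??⊞⊞⊞⊞⊞∙⊞
??⊞⊞⊚∙∙∙∙
??⊞⊞∙∙∙∙∙
??⊞⊞∙∙∙∙∙
??⊞⊞∙∙∙⊡∙
??⊞⊞⊞⊞⊞∙⊞

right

?????????
?????????
?⊞⊞⊞⊞⊞∙⊞⊞
?⊞⊞⊞⊞⊞∙⊞⊞
?⊞⊞∙⊚∙∙∙∙
?⊞⊞∙∙∙∙∙∙
?⊞⊞∙∙∙∙∙∙
?⊞⊞∙∙∙⊡∙∙
?⊞⊞⊞⊞⊞∙⊞⊞

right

?????????
?????????
⊞⊞⊞⊞⊞∙⊞⊞⊞
⊞⊞⊞⊞⊞∙⊞⊞⊞
⊞⊞∙∙⊚∙∙∙⊞
⊞⊞∙∙∙∙∙∙⊞
⊞⊞∙∙∙∙∙∙⊞
⊞⊞∙∙∙⊡∙∙⊞
⊞⊞⊞⊞⊞∙⊞⊞⊞

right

?????????
?????????
⊞⊞⊞⊞∙⊞⊞⊞⊞
⊞⊞⊞⊞∙⊞⊞⊞⊞
⊞∙∙∙⊚∙∙⊞⊞
⊞∙∙∙∙∙∙⊞⊞
⊞∙∙∙∙∙∙⊞⊞
⊞∙∙∙⊡∙∙⊞⊞
⊞⊞⊞⊞∙⊞⊞⊞⊞

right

????????⊞
????????⊞
⊞⊞⊞∙⊞⊞⊞⊞⊞
⊞⊞⊞∙⊞⊞⊞⊞⊞
∙∙∙∙⊚∙⊞⊞⊞
∙∙∙∙∙∙⊞⊞⊞
∙∙∙∙∙∙⊞⊞⊞
∙∙∙⊡∙∙⊞⊞⊞
⊞⊞⊞∙⊞⊞⊞⊞⊞

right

???????⊞⊞
???????⊞⊞
⊞⊞∙⊞⊞⊞⊞⊞⊞
⊞⊞∙⊞⊞⊞⊞⊞⊞
∙∙∙∙⊚⊞⊞⊞⊞
∙∙∙∙∙⊞⊞⊞⊞
∙∙∙∙∙⊞⊞⊞⊞
∙∙⊡∙∙⊞⊞⊞⊞
⊞⊞∙⊞⊞⊞⊞⊞⊞

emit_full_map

⊞⊞⊞⊞⊞∙⊞⊞⊞⊞
⊞⊞⊞⊞⊞∙⊞⊞⊞⊞
⊞⊞∙∙∙∙∙⊚⊞⊞
⊞⊞∙∙∙∙∙∙⊞⊞
⊞⊞∙∙∙∙∙∙⊞⊞
⊞⊞∙∙∙⊡∙∙⊞⊞
⊞⊞⊞⊞⊞∙⊞⊞⊞⊞

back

???????⊞⊞
⊞⊞∙⊞⊞⊞⊞⊞⊞
⊞⊞∙⊞⊞⊞⊞⊞⊞
∙∙∙∙∙⊞⊞⊞⊞
∙∙∙∙⊚⊞⊞⊞⊞
∙∙∙∙∙⊞⊞⊞⊞
∙∙⊡∙∙⊞⊞⊞⊞
⊞⊞∙⊞⊞⊞⊞⊞⊞
???????⊞⊞

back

⊞⊞∙⊞⊞⊞⊞⊞⊞
⊞⊞∙⊞⊞⊞⊞⊞⊞
∙∙∙∙∙⊞⊞⊞⊞
∙∙∙∙∙⊞⊞⊞⊞
∙∙∙∙⊚⊞⊞⊞⊞
∙∙⊡∙∙⊞⊞⊞⊞
⊞⊞∙⊞⊞⊞⊞⊞⊞
???????⊞⊞
???????⊞⊞

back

⊞⊞∙⊞⊞⊞⊞⊞⊞
∙∙∙∙∙⊞⊞⊞⊞
∙∙∙∙∙⊞⊞⊞⊞
∙∙∙∙∙⊞⊞⊞⊞
∙∙⊡∙⊚⊞⊞⊞⊞
⊞⊞∙⊞⊞⊞⊞⊞⊞
??∙⊞⊞⊞⊞⊞⊞
???????⊞⊞
???????⊞⊞

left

⊞⊞⊞∙⊞⊞⊞⊞⊞
∙∙∙∙∙∙⊞⊞⊞
∙∙∙∙∙∙⊞⊞⊞
∙∙∙∙∙∙⊞⊞⊞
∙∙∙⊡⊚∙⊞⊞⊞
⊞⊞⊞∙⊞⊞⊞⊞⊞
??⊞∙⊞⊞⊞⊞⊞
????????⊞
????????⊞

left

⊞⊞⊞⊞∙⊞⊞⊞⊞
⊞∙∙∙∙∙∙⊞⊞
⊞∙∙∙∙∙∙⊞⊞
⊞∙∙∙∙∙∙⊞⊞
⊞∙∙∙⊚∙∙⊞⊞
⊞⊞⊞⊞∙⊞⊞⊞⊞
??⊞⊞∙⊞⊞⊞⊞
?????????
?????????

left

⊞⊞⊞⊞⊞∙⊞⊞⊞
⊞⊞∙∙∙∙∙∙⊞
⊞⊞∙∙∙∙∙∙⊞
⊞⊞∙∙∙∙∙∙⊞
⊞⊞∙∙⊚⊡∙∙⊞
⊞⊞⊞⊞⊞∙⊞⊞⊞
??⊞⊞⊞∙⊞⊞⊞
?????????
?????????

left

?⊞⊞⊞⊞⊞∙⊞⊞
?⊞⊞∙∙∙∙∙∙
?⊞⊞∙∙∙∙∙∙
?⊞⊞∙∙∙∙∙∙
?⊞⊞∙⊚∙⊡∙∙
?⊞⊞⊞⊞⊞∙⊞⊞
??⊞⊞⊞⊞∙⊞⊞
?????????
?????????

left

??⊞⊞⊞⊞⊞∙⊞
??⊞⊞∙∙∙∙∙
??⊞⊞∙∙∙∙∙
??⊞⊞∙∙∙∙∙
??⊞⊞⊚∙∙⊡∙
??⊞⊞⊞⊞⊞∙⊞
??⊞⊞⊞⊞⊞∙⊞
?????????
?????????

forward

??⊞⊞⊞⊞⊞∙⊞
??⊞⊞⊞⊞⊞∙⊞
??⊞⊞∙∙∙∙∙
??⊞⊞∙∙∙∙∙
??⊞⊞⊚∙∙∙∙
??⊞⊞∙∙∙⊡∙
??⊞⊞⊞⊞⊞∙⊞
??⊞⊞⊞⊞⊞∙⊞
?????????

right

?⊞⊞⊞⊞⊞∙⊞⊞
?⊞⊞⊞⊞⊞∙⊞⊞
?⊞⊞∙∙∙∙∙∙
?⊞⊞∙∙∙∙∙∙
?⊞⊞∙⊚∙∙∙∙
?⊞⊞∙∙∙⊡∙∙
?⊞⊞⊞⊞⊞∙⊞⊞
?⊞⊞⊞⊞⊞∙⊞⊞
?????????

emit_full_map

⊞⊞⊞⊞⊞∙⊞⊞⊞⊞
⊞⊞⊞⊞⊞∙⊞⊞⊞⊞
⊞⊞∙∙∙∙∙∙⊞⊞
⊞⊞∙∙∙∙∙∙⊞⊞
⊞⊞∙⊚∙∙∙∙⊞⊞
⊞⊞∙∙∙⊡∙∙⊞⊞
⊞⊞⊞⊞⊞∙⊞⊞⊞⊞
⊞⊞⊞⊞⊞∙⊞⊞⊞⊞


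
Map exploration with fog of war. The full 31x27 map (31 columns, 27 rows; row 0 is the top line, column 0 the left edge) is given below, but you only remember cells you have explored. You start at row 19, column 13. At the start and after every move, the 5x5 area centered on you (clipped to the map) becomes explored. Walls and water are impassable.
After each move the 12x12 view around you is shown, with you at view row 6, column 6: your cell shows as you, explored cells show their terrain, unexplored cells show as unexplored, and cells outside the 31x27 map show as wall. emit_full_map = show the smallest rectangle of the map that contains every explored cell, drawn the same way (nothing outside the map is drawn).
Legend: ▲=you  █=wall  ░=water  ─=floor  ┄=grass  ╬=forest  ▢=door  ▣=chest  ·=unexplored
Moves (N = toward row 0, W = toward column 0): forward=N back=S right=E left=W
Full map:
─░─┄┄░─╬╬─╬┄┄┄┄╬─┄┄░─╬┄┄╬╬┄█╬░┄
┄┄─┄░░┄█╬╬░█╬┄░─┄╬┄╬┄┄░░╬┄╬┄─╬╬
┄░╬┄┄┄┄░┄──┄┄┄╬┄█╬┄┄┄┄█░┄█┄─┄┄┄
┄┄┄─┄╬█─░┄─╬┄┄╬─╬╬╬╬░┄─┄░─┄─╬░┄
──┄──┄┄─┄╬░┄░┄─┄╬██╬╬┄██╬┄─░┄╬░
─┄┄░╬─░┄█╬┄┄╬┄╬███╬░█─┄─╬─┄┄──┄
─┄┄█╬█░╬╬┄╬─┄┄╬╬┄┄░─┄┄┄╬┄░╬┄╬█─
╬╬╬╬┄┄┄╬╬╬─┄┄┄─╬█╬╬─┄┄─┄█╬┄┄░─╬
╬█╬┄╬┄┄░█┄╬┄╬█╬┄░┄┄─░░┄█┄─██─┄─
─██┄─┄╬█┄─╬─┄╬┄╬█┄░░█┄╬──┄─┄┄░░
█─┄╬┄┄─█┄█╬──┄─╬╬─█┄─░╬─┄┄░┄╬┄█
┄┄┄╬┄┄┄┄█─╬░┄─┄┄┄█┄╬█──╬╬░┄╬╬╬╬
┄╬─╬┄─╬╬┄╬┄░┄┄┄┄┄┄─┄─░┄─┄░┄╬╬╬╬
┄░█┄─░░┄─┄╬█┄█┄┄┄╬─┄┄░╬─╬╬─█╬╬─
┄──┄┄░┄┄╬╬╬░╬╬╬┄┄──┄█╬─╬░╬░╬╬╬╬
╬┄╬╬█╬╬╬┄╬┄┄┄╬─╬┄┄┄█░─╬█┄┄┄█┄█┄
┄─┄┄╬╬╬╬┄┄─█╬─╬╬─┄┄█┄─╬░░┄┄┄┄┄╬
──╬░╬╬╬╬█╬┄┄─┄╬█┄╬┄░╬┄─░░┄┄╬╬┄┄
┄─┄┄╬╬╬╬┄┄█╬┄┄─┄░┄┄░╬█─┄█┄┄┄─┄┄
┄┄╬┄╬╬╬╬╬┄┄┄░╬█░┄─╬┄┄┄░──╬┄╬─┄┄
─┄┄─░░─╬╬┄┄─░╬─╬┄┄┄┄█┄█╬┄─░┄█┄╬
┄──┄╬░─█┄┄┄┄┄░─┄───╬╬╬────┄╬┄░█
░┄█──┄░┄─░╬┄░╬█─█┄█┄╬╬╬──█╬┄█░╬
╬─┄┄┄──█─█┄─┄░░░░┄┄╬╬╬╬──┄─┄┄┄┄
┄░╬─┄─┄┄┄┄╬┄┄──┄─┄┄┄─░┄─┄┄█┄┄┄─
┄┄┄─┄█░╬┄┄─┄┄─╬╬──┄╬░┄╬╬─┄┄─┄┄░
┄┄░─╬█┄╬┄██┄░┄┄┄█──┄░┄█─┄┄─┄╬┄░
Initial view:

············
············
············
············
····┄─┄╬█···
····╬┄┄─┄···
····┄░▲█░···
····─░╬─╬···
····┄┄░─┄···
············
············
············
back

············
············
············
····┄─┄╬█···
····╬┄┄─┄···
····┄░╬█░···
····─░▲─╬···
····┄┄░─┄···
····┄░╬█─···
············
············
············

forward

············
············
············
············
····┄─┄╬█···
····╬┄┄─┄···
····┄░▲█░···
····─░╬─╬···
····┄┄░─┄···
····┄░╬█─···
············
············

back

············
············
············
····┄─┄╬█···
····╬┄┄─┄···
····┄░╬█░···
····─░▲─╬···
····┄┄░─┄···
····┄░╬█─···
············
············
············

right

············
············
············
···┄─┄╬█····
···╬┄┄─┄░···
···┄░╬█░┄···
···─░╬▲╬┄···
···┄┄░─┄─···
···┄░╬█─█···
············
············
············

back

············
············
···┄─┄╬█····
···╬┄┄─┄░···
···┄░╬█░┄···
···─░╬─╬┄···
···┄┄░▲┄─···
···┄░╬█─█···
····┄░░░░···
············
············
············

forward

············
············
············
···┄─┄╬█····
···╬┄┄─┄░···
···┄░╬█░┄···
···─░╬▲╬┄···
···┄┄░─┄─···
···┄░╬█─█···
····┄░░░░···
············
············

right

············
············
············
··┄─┄╬█·····
··╬┄┄─┄░┄···
··┄░╬█░┄─···
··─░╬─▲┄┄···
··┄┄░─┄──···
··┄░╬█─█┄···
···┄░░░░····
············
············

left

············
············
············
···┄─┄╬█····
···╬┄┄─┄░┄··
···┄░╬█░┄─··
···─░╬▲╬┄┄··
···┄┄░─┄──··
···┄░╬█─█┄··
····┄░░░░···
············
············

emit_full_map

┄─┄╬█··
╬┄┄─┄░┄
┄░╬█░┄─
─░╬▲╬┄┄
┄┄░─┄──
┄░╬█─█┄
·┄░░░░·

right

············
············
············
··┄─┄╬█·····
··╬┄┄─┄░┄···
··┄░╬█░┄─···
··─░╬─▲┄┄···
··┄┄░─┄──···
··┄░╬█─█┄···
···┄░░░░····
············
············

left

············
············
············
···┄─┄╬█····
···╬┄┄─┄░┄··
···┄░╬█░┄─··
···─░╬▲╬┄┄··
···┄┄░─┄──··
···┄░╬█─█┄··
····┄░░░░···
············
············


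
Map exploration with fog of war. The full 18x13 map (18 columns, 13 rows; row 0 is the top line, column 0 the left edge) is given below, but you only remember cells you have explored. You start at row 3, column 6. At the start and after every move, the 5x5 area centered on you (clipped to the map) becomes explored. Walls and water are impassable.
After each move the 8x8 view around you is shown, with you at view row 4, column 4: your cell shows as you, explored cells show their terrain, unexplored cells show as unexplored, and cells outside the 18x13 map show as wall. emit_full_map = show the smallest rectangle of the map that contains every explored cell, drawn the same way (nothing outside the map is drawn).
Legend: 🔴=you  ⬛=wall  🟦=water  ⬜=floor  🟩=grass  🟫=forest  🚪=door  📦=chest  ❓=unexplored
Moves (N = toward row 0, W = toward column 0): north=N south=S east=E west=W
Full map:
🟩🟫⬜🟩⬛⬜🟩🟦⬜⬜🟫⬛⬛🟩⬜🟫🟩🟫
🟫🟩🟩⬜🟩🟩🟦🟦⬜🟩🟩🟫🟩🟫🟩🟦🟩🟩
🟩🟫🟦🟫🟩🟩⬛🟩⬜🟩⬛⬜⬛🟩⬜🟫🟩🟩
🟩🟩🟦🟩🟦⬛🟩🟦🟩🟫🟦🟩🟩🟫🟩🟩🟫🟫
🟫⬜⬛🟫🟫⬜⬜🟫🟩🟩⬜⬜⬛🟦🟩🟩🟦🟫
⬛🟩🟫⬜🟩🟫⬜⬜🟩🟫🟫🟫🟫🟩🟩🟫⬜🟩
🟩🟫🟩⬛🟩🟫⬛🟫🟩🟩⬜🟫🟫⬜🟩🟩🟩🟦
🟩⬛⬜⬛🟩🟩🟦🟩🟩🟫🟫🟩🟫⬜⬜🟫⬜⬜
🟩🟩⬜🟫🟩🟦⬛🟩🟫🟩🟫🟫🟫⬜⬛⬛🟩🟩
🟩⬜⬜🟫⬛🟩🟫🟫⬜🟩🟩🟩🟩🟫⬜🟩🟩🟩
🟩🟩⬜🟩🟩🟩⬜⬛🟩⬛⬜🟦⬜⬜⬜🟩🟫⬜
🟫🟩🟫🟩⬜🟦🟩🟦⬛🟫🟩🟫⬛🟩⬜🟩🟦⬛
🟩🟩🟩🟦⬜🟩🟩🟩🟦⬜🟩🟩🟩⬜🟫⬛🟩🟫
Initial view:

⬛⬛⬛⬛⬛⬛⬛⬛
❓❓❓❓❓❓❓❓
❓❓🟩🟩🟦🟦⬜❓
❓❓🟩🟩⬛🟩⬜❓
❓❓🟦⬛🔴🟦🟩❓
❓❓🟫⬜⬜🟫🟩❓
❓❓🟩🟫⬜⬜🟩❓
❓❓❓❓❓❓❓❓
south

❓❓❓❓❓❓❓❓
❓❓🟩🟩🟦🟦⬜❓
❓❓🟩🟩⬛🟩⬜❓
❓❓🟦⬛🟩🟦🟩❓
❓❓🟫⬜🔴🟫🟩❓
❓❓🟩🟫⬜⬜🟩❓
❓❓🟩🟫⬛🟫🟩❓
❓❓❓❓❓❓❓❓

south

❓❓🟩🟩🟦🟦⬜❓
❓❓🟩🟩⬛🟩⬜❓
❓❓🟦⬛🟩🟦🟩❓
❓❓🟫⬜⬜🟫🟩❓
❓❓🟩🟫🔴⬜🟩❓
❓❓🟩🟫⬛🟫🟩❓
❓❓🟩🟩🟦🟩🟩❓
❓❓❓❓❓❓❓❓

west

❓❓❓🟩🟩🟦🟦⬜
❓❓❓🟩🟩⬛🟩⬜
❓❓🟩🟦⬛🟩🟦🟩
❓❓🟫🟫⬜⬜🟫🟩
❓❓⬜🟩🔴⬜⬜🟩
❓❓⬛🟩🟫⬛🟫🟩
❓❓⬛🟩🟩🟦🟩🟩
❓❓❓❓❓❓❓❓

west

❓❓❓❓🟩🟩🟦🟦
❓❓❓❓🟩🟩⬛🟩
❓❓🟦🟩🟦⬛🟩🟦
❓❓⬛🟫🟫⬜⬜🟫
❓❓🟫⬜🔴🟫⬜⬜
❓❓🟩⬛🟩🟫⬛🟫
❓❓⬜⬛🟩🟩🟦🟩
❓❓❓❓❓❓❓❓

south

❓❓❓❓🟩🟩⬛🟩
❓❓🟦🟩🟦⬛🟩🟦
❓❓⬛🟫🟫⬜⬜🟫
❓❓🟫⬜🟩🟫⬜⬜
❓❓🟩⬛🔴🟫⬛🟫
❓❓⬜⬛🟩🟩🟦🟩
❓❓⬜🟫🟩🟦⬛❓
❓❓❓❓❓❓❓❓

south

❓❓🟦🟩🟦⬛🟩🟦
❓❓⬛🟫🟫⬜⬜🟫
❓❓🟫⬜🟩🟫⬜⬜
❓❓🟩⬛🟩🟫⬛🟫
❓❓⬜⬛🔴🟩🟦🟩
❓❓⬜🟫🟩🟦⬛❓
❓❓⬜🟫⬛🟩🟫❓
❓❓❓❓❓❓❓❓

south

❓❓⬛🟫🟫⬜⬜🟫
❓❓🟫⬜🟩🟫⬜⬜
❓❓🟩⬛🟩🟫⬛🟫
❓❓⬜⬛🟩🟩🟦🟩
❓❓⬜🟫🔴🟦⬛❓
❓❓⬜🟫⬛🟩🟫❓
❓❓⬜🟩🟩🟩⬜❓
❓❓❓❓❓❓❓❓

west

⬛❓❓⬛🟫🟫⬜⬜
⬛❓❓🟫⬜🟩🟫⬜
⬛❓🟫🟩⬛🟩🟫⬛
⬛❓⬛⬜⬛🟩🟩🟦
⬛❓🟩⬜🔴🟩🟦⬛
⬛❓⬜⬜🟫⬛🟩🟫
⬛❓🟩⬜🟩🟩🟩⬜
⬛❓❓❓❓❓❓❓

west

⬛⬛❓❓⬛🟫🟫⬜
⬛⬛❓❓🟫⬜🟩🟫
⬛⬛🟩🟫🟩⬛🟩🟫
⬛⬛🟩⬛⬜⬛🟩🟩
⬛⬛🟩🟩🔴🟫🟩🟦
⬛⬛🟩⬜⬜🟫⬛🟩
⬛⬛🟩🟩⬜🟩🟩🟩
⬛⬛❓❓❓❓❓❓

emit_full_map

❓❓❓❓🟩🟩🟦🟦⬜
❓❓❓❓🟩🟩⬛🟩⬜
❓❓🟦🟩🟦⬛🟩🟦🟩
❓❓⬛🟫🟫⬜⬜🟫🟩
❓❓🟫⬜🟩🟫⬜⬜🟩
🟩🟫🟩⬛🟩🟫⬛🟫🟩
🟩⬛⬜⬛🟩🟩🟦🟩🟩
🟩🟩🔴🟫🟩🟦⬛❓❓
🟩⬜⬜🟫⬛🟩🟫❓❓
🟩🟩⬜🟩🟩🟩⬜❓❓

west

⬛⬛⬛❓❓⬛🟫🟫
⬛⬛⬛❓❓🟫⬜🟩
⬛⬛⬛🟩🟫🟩⬛🟩
⬛⬛⬛🟩⬛⬜⬛🟩
⬛⬛⬛🟩🔴⬜🟫🟩
⬛⬛⬛🟩⬜⬜🟫⬛
⬛⬛⬛🟩🟩⬜🟩🟩
⬛⬛⬛❓❓❓❓❓

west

⬛⬛⬛⬛❓❓⬛🟫
⬛⬛⬛⬛❓❓🟫⬜
⬛⬛⬛⬛🟩🟫🟩⬛
⬛⬛⬛⬛🟩⬛⬜⬛
⬛⬛⬛⬛🔴🟩⬜🟫
⬛⬛⬛⬛🟩⬜⬜🟫
⬛⬛⬛⬛🟩🟩⬜🟩
⬛⬛⬛⬛❓❓❓❓

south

⬛⬛⬛⬛❓❓🟫⬜
⬛⬛⬛⬛🟩🟫🟩⬛
⬛⬛⬛⬛🟩⬛⬜⬛
⬛⬛⬛⬛🟩🟩⬜🟫
⬛⬛⬛⬛🔴⬜⬜🟫
⬛⬛⬛⬛🟩🟩⬜🟩
⬛⬛⬛⬛🟫🟩🟫❓
⬛⬛⬛⬛❓❓❓❓

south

⬛⬛⬛⬛🟩🟫🟩⬛
⬛⬛⬛⬛🟩⬛⬜⬛
⬛⬛⬛⬛🟩🟩⬜🟫
⬛⬛⬛⬛🟩⬜⬜🟫
⬛⬛⬛⬛🔴🟩⬜🟩
⬛⬛⬛⬛🟫🟩🟫❓
⬛⬛⬛⬛🟩🟩🟩❓
⬛⬛⬛⬛⬛⬛⬛⬛

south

⬛⬛⬛⬛🟩⬛⬜⬛
⬛⬛⬛⬛🟩🟩⬜🟫
⬛⬛⬛⬛🟩⬜⬜🟫
⬛⬛⬛⬛🟩🟩⬜🟩
⬛⬛⬛⬛🔴🟩🟫❓
⬛⬛⬛⬛🟩🟩🟩❓
⬛⬛⬛⬛⬛⬛⬛⬛
⬛⬛⬛⬛⬛⬛⬛⬛

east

⬛⬛⬛🟩⬛⬜⬛🟩
⬛⬛⬛🟩🟩⬜🟫🟩
⬛⬛⬛🟩⬜⬜🟫⬛
⬛⬛⬛🟩🟩⬜🟩🟩
⬛⬛⬛🟫🔴🟫🟩❓
⬛⬛⬛🟩🟩🟩🟦❓
⬛⬛⬛⬛⬛⬛⬛⬛
⬛⬛⬛⬛⬛⬛⬛⬛

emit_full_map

❓❓❓❓🟩🟩🟦🟦⬜
❓❓❓❓🟩🟩⬛🟩⬜
❓❓🟦🟩🟦⬛🟩🟦🟩
❓❓⬛🟫🟫⬜⬜🟫🟩
❓❓🟫⬜🟩🟫⬜⬜🟩
🟩🟫🟩⬛🟩🟫⬛🟫🟩
🟩⬛⬜⬛🟩🟩🟦🟩🟩
🟩🟩⬜🟫🟩🟦⬛❓❓
🟩⬜⬜🟫⬛🟩🟫❓❓
🟩🟩⬜🟩🟩🟩⬜❓❓
🟫🔴🟫🟩❓❓❓❓❓
🟩🟩🟩🟦❓❓❓❓❓

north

⬛⬛⬛🟩🟫🟩⬛🟩
⬛⬛⬛🟩⬛⬜⬛🟩
⬛⬛⬛🟩🟩⬜🟫🟩
⬛⬛⬛🟩⬜⬜🟫⬛
⬛⬛⬛🟩🔴⬜🟩🟩
⬛⬛⬛🟫🟩🟫🟩❓
⬛⬛⬛🟩🟩🟩🟦❓
⬛⬛⬛⬛⬛⬛⬛⬛

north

⬛⬛⬛❓❓🟫⬜🟩
⬛⬛⬛🟩🟫🟩⬛🟩
⬛⬛⬛🟩⬛⬜⬛🟩
⬛⬛⬛🟩🟩⬜🟫🟩
⬛⬛⬛🟩🔴⬜🟫⬛
⬛⬛⬛🟩🟩⬜🟩🟩
⬛⬛⬛🟫🟩🟫🟩❓
⬛⬛⬛🟩🟩🟩🟦❓

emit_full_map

❓❓❓❓🟩🟩🟦🟦⬜
❓❓❓❓🟩🟩⬛🟩⬜
❓❓🟦🟩🟦⬛🟩🟦🟩
❓❓⬛🟫🟫⬜⬜🟫🟩
❓❓🟫⬜🟩🟫⬜⬜🟩
🟩🟫🟩⬛🟩🟫⬛🟫🟩
🟩⬛⬜⬛🟩🟩🟦🟩🟩
🟩🟩⬜🟫🟩🟦⬛❓❓
🟩🔴⬜🟫⬛🟩🟫❓❓
🟩🟩⬜🟩🟩🟩⬜❓❓
🟫🟩🟫🟩❓❓❓❓❓
🟩🟩🟩🟦❓❓❓❓❓


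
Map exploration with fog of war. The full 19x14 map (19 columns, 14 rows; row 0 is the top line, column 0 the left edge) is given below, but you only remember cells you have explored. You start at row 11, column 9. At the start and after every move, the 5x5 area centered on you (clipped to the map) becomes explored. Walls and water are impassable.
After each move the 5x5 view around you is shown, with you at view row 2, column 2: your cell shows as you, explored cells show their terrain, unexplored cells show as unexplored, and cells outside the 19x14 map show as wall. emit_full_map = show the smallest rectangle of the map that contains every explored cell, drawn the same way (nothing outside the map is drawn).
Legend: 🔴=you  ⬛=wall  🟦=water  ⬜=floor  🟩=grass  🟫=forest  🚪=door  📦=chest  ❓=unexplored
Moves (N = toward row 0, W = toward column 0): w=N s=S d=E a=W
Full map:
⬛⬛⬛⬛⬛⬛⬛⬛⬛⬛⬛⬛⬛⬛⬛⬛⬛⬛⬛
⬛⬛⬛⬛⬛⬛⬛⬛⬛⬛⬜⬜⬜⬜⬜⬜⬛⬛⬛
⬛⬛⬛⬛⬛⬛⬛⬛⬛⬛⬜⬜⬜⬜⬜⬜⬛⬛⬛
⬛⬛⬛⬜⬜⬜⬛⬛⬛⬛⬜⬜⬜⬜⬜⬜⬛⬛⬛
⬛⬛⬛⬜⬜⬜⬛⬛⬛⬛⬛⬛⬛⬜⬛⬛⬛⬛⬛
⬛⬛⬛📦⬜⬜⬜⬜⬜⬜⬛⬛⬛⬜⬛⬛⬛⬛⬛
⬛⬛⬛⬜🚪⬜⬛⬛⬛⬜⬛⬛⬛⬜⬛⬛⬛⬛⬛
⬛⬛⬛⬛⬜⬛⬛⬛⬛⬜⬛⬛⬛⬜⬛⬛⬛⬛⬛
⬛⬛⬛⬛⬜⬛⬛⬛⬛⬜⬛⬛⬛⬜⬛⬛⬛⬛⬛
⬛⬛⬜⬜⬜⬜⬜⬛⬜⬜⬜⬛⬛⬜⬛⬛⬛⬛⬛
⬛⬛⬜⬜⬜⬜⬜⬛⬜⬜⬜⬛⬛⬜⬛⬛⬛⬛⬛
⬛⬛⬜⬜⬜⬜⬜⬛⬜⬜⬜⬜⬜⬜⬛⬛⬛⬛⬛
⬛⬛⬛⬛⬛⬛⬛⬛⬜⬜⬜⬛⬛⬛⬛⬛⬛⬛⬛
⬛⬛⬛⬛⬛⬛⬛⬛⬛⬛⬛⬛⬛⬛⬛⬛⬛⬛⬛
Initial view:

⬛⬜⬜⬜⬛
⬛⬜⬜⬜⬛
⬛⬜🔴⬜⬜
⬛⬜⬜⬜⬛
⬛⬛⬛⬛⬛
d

⬜⬜⬜⬛⬛
⬜⬜⬜⬛⬛
⬜⬜🔴⬜⬜
⬜⬜⬜⬛⬛
⬛⬛⬛⬛⬛

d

⬜⬜⬛⬛⬜
⬜⬜⬛⬛⬜
⬜⬜🔴⬜⬜
⬜⬜⬛⬛⬛
⬛⬛⬛⬛⬛

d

⬜⬛⬛⬜⬛
⬜⬛⬛⬜⬛
⬜⬜🔴⬜⬛
⬜⬛⬛⬛⬛
⬛⬛⬛⬛⬛

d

⬛⬛⬜⬛⬛
⬛⬛⬜⬛⬛
⬜⬜🔴⬛⬛
⬛⬛⬛⬛⬛
⬛⬛⬛⬛⬛

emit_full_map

⬛⬜⬜⬜⬛⬛⬜⬛⬛
⬛⬜⬜⬜⬛⬛⬜⬛⬛
⬛⬜⬜⬜⬜⬜🔴⬛⬛
⬛⬜⬜⬜⬛⬛⬛⬛⬛
⬛⬛⬛⬛⬛⬛⬛⬛⬛

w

⬛⬛⬜⬛⬛
⬛⬛⬜⬛⬛
⬛⬛🔴⬛⬛
⬜⬜⬜⬛⬛
⬛⬛⬛⬛⬛

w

⬛⬛⬜⬛⬛
⬛⬛⬜⬛⬛
⬛⬛🔴⬛⬛
⬛⬛⬜⬛⬛
⬜⬜⬜⬛⬛

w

⬛⬛⬜⬛⬛
⬛⬛⬜⬛⬛
⬛⬛🔴⬛⬛
⬛⬛⬜⬛⬛
⬛⬛⬜⬛⬛

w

⬛⬛⬜⬛⬛
⬛⬛⬜⬛⬛
⬛⬛🔴⬛⬛
⬛⬛⬜⬛⬛
⬛⬛⬜⬛⬛


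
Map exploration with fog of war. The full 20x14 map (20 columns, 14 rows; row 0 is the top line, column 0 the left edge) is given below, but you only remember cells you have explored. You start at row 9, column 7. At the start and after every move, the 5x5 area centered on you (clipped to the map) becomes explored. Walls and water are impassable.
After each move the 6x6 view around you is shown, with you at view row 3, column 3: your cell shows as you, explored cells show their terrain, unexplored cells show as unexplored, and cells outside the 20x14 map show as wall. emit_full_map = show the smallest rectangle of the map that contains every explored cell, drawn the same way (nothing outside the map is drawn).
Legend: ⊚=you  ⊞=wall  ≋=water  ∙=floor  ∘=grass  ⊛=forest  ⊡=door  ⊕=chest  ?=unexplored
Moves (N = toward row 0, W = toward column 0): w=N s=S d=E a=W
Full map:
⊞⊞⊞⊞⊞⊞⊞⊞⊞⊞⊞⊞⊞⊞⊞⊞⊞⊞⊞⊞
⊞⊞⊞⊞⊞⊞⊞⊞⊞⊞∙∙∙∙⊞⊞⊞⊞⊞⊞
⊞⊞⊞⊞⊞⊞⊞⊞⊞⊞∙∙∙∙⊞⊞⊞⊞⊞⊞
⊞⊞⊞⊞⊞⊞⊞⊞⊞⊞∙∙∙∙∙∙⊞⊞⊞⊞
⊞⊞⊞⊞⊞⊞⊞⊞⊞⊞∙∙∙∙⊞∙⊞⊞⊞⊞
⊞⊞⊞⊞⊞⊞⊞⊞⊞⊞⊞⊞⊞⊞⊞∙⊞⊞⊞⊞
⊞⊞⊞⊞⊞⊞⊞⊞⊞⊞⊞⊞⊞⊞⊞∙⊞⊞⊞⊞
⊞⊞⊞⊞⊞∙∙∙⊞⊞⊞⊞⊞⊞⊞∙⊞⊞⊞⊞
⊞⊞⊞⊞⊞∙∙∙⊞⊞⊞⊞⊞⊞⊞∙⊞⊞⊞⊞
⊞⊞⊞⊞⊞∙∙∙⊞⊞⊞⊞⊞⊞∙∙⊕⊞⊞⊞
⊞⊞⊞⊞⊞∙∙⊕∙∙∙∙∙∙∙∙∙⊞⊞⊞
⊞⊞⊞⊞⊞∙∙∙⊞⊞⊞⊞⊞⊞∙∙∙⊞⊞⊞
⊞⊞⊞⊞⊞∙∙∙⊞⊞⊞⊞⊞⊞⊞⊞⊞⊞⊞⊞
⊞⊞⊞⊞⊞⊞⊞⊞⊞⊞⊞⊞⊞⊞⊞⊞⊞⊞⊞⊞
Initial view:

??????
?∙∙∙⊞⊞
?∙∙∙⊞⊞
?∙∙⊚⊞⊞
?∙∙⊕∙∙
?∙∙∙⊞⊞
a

??????
?⊞∙∙∙⊞
?⊞∙∙∙⊞
?⊞∙⊚∙⊞
?⊞∙∙⊕∙
?⊞∙∙∙⊞

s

?⊞∙∙∙⊞
?⊞∙∙∙⊞
?⊞∙∙∙⊞
?⊞∙⊚⊕∙
?⊞∙∙∙⊞
?⊞∙∙∙⊞

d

⊞∙∙∙⊞⊞
⊞∙∙∙⊞⊞
⊞∙∙∙⊞⊞
⊞∙∙⊚∙∙
⊞∙∙∙⊞⊞
⊞∙∙∙⊞⊞

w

??????
⊞∙∙∙⊞⊞
⊞∙∙∙⊞⊞
⊞∙∙⊚⊞⊞
⊞∙∙⊕∙∙
⊞∙∙∙⊞⊞

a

??????
?⊞∙∙∙⊞
?⊞∙∙∙⊞
?⊞∙⊚∙⊞
?⊞∙∙⊕∙
?⊞∙∙∙⊞

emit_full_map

⊞∙∙∙⊞⊞
⊞∙∙∙⊞⊞
⊞∙⊚∙⊞⊞
⊞∙∙⊕∙∙
⊞∙∙∙⊞⊞
⊞∙∙∙⊞⊞

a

??????
?⊞⊞∙∙∙
?⊞⊞∙∙∙
?⊞⊞⊚∙∙
?⊞⊞∙∙⊕
?⊞⊞∙∙∙

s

?⊞⊞∙∙∙
?⊞⊞∙∙∙
?⊞⊞∙∙∙
?⊞⊞⊚∙⊕
?⊞⊞∙∙∙
?⊞⊞∙∙∙

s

?⊞⊞∙∙∙
?⊞⊞∙∙∙
?⊞⊞∙∙⊕
?⊞⊞⊚∙∙
?⊞⊞∙∙∙
?⊞⊞⊞⊞⊞

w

?⊞⊞∙∙∙
?⊞⊞∙∙∙
?⊞⊞∙∙∙
?⊞⊞⊚∙⊕
?⊞⊞∙∙∙
?⊞⊞∙∙∙

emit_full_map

⊞⊞∙∙∙⊞⊞
⊞⊞∙∙∙⊞⊞
⊞⊞∙∙∙⊞⊞
⊞⊞⊚∙⊕∙∙
⊞⊞∙∙∙⊞⊞
⊞⊞∙∙∙⊞⊞
⊞⊞⊞⊞⊞??


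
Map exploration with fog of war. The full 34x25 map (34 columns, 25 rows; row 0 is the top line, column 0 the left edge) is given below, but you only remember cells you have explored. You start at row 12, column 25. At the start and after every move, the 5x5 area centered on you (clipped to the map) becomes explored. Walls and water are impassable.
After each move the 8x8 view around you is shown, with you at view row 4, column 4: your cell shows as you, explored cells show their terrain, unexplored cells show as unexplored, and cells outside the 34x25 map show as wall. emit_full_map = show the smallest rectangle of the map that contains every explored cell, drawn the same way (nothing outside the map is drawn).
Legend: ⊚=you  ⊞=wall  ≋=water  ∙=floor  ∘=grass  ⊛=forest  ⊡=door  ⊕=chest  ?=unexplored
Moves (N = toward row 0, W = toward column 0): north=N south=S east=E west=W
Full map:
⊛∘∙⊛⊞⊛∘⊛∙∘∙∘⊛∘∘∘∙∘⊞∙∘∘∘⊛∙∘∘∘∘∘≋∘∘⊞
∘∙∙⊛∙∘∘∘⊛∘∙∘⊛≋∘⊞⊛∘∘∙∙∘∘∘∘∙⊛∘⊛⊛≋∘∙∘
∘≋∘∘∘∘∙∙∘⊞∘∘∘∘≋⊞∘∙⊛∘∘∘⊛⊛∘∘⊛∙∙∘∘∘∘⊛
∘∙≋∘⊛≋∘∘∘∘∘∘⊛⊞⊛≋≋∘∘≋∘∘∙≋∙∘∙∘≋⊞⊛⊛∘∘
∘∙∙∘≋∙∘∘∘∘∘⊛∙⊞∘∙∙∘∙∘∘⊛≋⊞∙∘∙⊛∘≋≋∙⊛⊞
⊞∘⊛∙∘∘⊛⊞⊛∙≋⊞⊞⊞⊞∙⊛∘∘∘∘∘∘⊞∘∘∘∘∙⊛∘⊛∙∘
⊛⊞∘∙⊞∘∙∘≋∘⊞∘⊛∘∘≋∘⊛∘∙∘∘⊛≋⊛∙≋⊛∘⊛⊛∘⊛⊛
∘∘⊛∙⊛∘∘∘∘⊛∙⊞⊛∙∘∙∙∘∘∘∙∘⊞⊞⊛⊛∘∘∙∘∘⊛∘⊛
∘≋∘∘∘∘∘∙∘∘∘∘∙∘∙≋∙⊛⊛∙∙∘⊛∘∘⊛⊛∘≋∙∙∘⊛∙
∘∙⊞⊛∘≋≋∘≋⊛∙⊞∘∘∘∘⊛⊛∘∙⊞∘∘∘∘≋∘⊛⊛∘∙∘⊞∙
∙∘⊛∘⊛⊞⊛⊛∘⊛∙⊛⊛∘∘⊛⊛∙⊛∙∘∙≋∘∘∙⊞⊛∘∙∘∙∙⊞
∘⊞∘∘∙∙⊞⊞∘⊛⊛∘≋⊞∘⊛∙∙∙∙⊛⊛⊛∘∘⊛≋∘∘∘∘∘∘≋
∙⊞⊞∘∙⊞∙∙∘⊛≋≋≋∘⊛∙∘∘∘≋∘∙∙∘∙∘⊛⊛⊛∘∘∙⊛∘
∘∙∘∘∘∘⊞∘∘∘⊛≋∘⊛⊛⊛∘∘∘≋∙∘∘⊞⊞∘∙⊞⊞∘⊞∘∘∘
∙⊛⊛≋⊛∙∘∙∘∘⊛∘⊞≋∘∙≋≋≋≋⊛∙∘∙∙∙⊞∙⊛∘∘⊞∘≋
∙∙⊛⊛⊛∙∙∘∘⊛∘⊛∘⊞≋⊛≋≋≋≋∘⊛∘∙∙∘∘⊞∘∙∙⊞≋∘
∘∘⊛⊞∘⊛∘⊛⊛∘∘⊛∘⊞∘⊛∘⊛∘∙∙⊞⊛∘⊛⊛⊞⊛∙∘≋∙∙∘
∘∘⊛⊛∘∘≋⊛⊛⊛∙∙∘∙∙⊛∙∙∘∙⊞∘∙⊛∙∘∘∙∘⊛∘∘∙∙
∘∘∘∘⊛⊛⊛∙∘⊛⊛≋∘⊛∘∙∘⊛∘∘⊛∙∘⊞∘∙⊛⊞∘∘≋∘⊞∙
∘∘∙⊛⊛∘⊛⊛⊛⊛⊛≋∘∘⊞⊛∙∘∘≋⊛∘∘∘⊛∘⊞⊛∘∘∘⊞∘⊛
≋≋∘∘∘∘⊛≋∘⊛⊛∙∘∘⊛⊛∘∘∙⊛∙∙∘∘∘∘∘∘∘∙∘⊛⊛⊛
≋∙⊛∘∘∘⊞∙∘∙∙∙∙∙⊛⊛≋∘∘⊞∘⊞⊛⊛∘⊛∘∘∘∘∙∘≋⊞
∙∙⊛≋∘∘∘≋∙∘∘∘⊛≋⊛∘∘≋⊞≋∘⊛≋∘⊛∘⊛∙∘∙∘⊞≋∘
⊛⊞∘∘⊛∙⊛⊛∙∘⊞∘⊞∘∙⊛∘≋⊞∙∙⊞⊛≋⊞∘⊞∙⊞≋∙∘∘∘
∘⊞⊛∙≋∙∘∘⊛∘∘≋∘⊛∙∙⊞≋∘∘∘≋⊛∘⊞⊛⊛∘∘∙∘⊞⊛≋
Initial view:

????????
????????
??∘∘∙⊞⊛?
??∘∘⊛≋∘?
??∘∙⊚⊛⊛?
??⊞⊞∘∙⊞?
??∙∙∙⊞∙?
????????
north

????????
????????
??∘∘≋∘⊛?
??∘∘∙⊞⊛?
??∘∘⊚≋∘?
??∘∙∘⊛⊛?
??⊞⊞∘∙⊞?
??∙∙∙⊞∙?

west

????????
????????
??∘∘∘≋∘⊛
??≋∘∘∙⊞⊛
??⊛∘⊚⊛≋∘
??∙∘∙∘⊛⊛
??∘⊞⊞∘∙⊞
???∙∙∙⊞∙

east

????????
????????
?∘∘∘≋∘⊛?
?≋∘∘∙⊞⊛?
?⊛∘∘⊚≋∘?
?∙∘∙∘⊛⊛?
?∘⊞⊞∘∙⊞?
??∙∙∙⊞∙?

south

????????
?∘∘∘≋∘⊛?
?≋∘∘∙⊞⊛?
?⊛∘∘⊛≋∘?
?∙∘∙⊚⊛⊛?
?∘⊞⊞∘∙⊞?
??∙∙∙⊞∙?
????????

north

????????
????????
?∘∘∘≋∘⊛?
?≋∘∘∙⊞⊛?
?⊛∘∘⊚≋∘?
?∙∘∙∘⊛⊛?
?∘⊞⊞∘∙⊞?
??∙∙∙⊞∙?

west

????????
????????
??∘∘∘≋∘⊛
??≋∘∘∙⊞⊛
??⊛∘⊚⊛≋∘
??∙∘∙∘⊛⊛
??∘⊞⊞∘∙⊞
???∙∙∙⊞∙

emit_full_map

∘∘∘≋∘⊛
≋∘∘∙⊞⊛
⊛∘⊚⊛≋∘
∙∘∙∘⊛⊛
∘⊞⊞∘∙⊞
?∙∙∙⊞∙

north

????????
????????
??⊛∘∘⊛⊛?
??∘∘∘≋∘⊛
??≋∘⊚∙⊞⊛
??⊛∘∘⊛≋∘
??∙∘∙∘⊛⊛
??∘⊞⊞∘∙⊞

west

????????
????????
??∘⊛∘∘⊛⊛
??∘∘∘∘≋∘
??∙≋⊚∘∙⊞
??⊛⊛∘∘⊛≋
??∙∙∘∙∘⊛
???∘⊞⊞∘∙

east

????????
????????
?∘⊛∘∘⊛⊛?
?∘∘∘∘≋∘⊛
?∙≋∘⊚∙⊞⊛
?⊛⊛∘∘⊛≋∘
?∙∙∘∙∘⊛⊛
??∘⊞⊞∘∙⊞

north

????????
????????
??⊞⊞⊛⊛∘?
?∘⊛∘∘⊛⊛?
?∘∘∘⊚≋∘⊛
?∙≋∘∘∙⊞⊛
?⊛⊛∘∘⊛≋∘
?∙∙∘∙∘⊛⊛

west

????????
????????
??∘⊞⊞⊛⊛∘
??∘⊛∘∘⊛⊛
??∘∘⊚∘≋∘
??∙≋∘∘∙⊞
??⊛⊛∘∘⊛≋
??∙∙∘∙∘⊛

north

????????
????????
??∘⊛≋⊛∙?
??∘⊞⊞⊛⊛∘
??∘⊛⊚∘⊛⊛
??∘∘∘∘≋∘
??∙≋∘∘∙⊞
??⊛⊛∘∘⊛≋

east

????????
????????
?∘⊛≋⊛∙≋?
?∘⊞⊞⊛⊛∘?
?∘⊛∘⊚⊛⊛?
?∘∘∘∘≋∘⊛
?∙≋∘∘∙⊞⊛
?⊛⊛∘∘⊛≋∘

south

????????
?∘⊛≋⊛∙≋?
?∘⊞⊞⊛⊛∘?
?∘⊛∘∘⊛⊛?
?∘∘∘⊚≋∘⊛
?∙≋∘∘∙⊞⊛
?⊛⊛∘∘⊛≋∘
?∙∙∘∙∘⊛⊛

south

?∘⊛≋⊛∙≋?
?∘⊞⊞⊛⊛∘?
?∘⊛∘∘⊛⊛?
?∘∘∘∘≋∘⊛
?∙≋∘⊚∙⊞⊛
?⊛⊛∘∘⊛≋∘
?∙∙∘∙∘⊛⊛
??∘⊞⊞∘∙⊞

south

?∘⊞⊞⊛⊛∘?
?∘⊛∘∘⊛⊛?
?∘∘∘∘≋∘⊛
?∙≋∘∘∙⊞⊛
?⊛⊛∘⊚⊛≋∘
?∙∙∘∙∘⊛⊛
??∘⊞⊞∘∙⊞
???∙∙∙⊞∙

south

?∘⊛∘∘⊛⊛?
?∘∘∘∘≋∘⊛
?∙≋∘∘∙⊞⊛
?⊛⊛∘∘⊛≋∘
?∙∙∘⊚∘⊛⊛
??∘⊞⊞∘∙⊞
??∘∙∙∙⊞∙
????????

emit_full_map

∘⊛≋⊛∙≋?
∘⊞⊞⊛⊛∘?
∘⊛∘∘⊛⊛?
∘∘∘∘≋∘⊛
∙≋∘∘∙⊞⊛
⊛⊛∘∘⊛≋∘
∙∙∘⊚∘⊛⊛
?∘⊞⊞∘∙⊞
?∘∙∙∙⊞∙

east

∘⊛∘∘⊛⊛??
∘∘∘∘≋∘⊛?
∙≋∘∘∙⊞⊛?
⊛⊛∘∘⊛≋∘?
∙∙∘∙⊚⊛⊛?
?∘⊞⊞∘∙⊞?
?∘∙∙∙⊞∙?
????????

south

∘∘∘∘≋∘⊛?
∙≋∘∘∙⊞⊛?
⊛⊛∘∘⊛≋∘?
∙∙∘∙∘⊛⊛?
?∘⊞⊞⊚∙⊞?
?∘∙∙∙⊞∙?
??∙∙∘∘⊞?
????????

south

∙≋∘∘∙⊞⊛?
⊛⊛∘∘⊛≋∘?
∙∙∘∙∘⊛⊛?
?∘⊞⊞∘∙⊞?
?∘∙∙⊚⊞∙?
??∙∙∘∘⊞?
??∘⊛⊛⊞⊛?
????????

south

⊛⊛∘∘⊛≋∘?
∙∙∘∙∘⊛⊛?
?∘⊞⊞∘∙⊞?
?∘∙∙∙⊞∙?
??∙∙⊚∘⊞?
??∘⊛⊛⊞⊛?
??⊛∙∘∘∙?
????????

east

⊛∘∘⊛≋∘??
∙∘∙∘⊛⊛??
∘⊞⊞∘∙⊞⊞?
∘∙∙∙⊞∙⊛?
?∙∙∘⊚⊞∘?
?∘⊛⊛⊞⊛∙?
?⊛∙∘∘∙∘?
????????

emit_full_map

∘⊛≋⊛∙≋??
∘⊞⊞⊛⊛∘??
∘⊛∘∘⊛⊛??
∘∘∘∘≋∘⊛?
∙≋∘∘∙⊞⊛?
⊛⊛∘∘⊛≋∘?
∙∙∘∙∘⊛⊛?
?∘⊞⊞∘∙⊞⊞
?∘∙∙∙⊞∙⊛
??∙∙∘⊚⊞∘
??∘⊛⊛⊞⊛∙
??⊛∙∘∘∙∘
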